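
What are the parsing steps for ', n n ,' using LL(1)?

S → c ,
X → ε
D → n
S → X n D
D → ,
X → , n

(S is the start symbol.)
Stack is shown with the top on the left.

Stack      Input      Action
----------------------------
S $        , n n , $  output S → X n D
X n D $    , n n , $  output X → , n
, n n D $  , n n , $  match ','
n n D $    n n , $    match 'n'
n D $      n , $      match 'n'
D $        , $        output D → ,
, $        , $        match ','
$          $          accept

The string is accepted.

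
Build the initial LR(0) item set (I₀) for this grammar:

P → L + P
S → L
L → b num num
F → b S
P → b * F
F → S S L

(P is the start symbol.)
First, augment the grammar with P' → P
I₀ = CLOSURE({ [P' → . P] }):
  [P' → . P] has the dot before P: add [P → . L + P], [P → . b * F]
  [P → . L + P] has the dot before L: add [L → . b num num]
No further items can be added.

I₀ = { [L → . b num num], [P → . L + P], [P → . b * F], [P' → . P] }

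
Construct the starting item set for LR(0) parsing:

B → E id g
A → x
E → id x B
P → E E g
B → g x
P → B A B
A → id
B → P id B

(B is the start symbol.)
First, augment the grammar with B' → B
I₀ = CLOSURE({ [B' → . B] }):
  [B' → . B] has the dot before B: add [B → . E id g], [B → . g x], [B → . P id B]
  [B → . E id g] has the dot before E: add [E → . id x B]
  [B → . P id B] has the dot before P: add [P → . E E g], [P → . B A B]
No further items can be added.

I₀ = { [B → . E id g], [B → . P id B], [B → . g x], [B' → . B], [E → . id x B], [P → . B A B], [P → . E E g] }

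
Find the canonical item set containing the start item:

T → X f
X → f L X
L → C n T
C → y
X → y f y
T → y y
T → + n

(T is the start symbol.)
{ [T → . + n], [T → . X f], [T → . y y], [T' → . T], [X → . f L X], [X → . y f y] }

First, augment the grammar with T' → T
I₀ = CLOSURE({ [T' → . T] }):
  [T' → . T] has the dot before T: add [T → . X f], [T → . y y], [T → . + n]
  [T → . X f] has the dot before X: add [X → . f L X], [X → . y f y]
No further items can be added.

I₀ = { [T → . + n], [T → . X f], [T → . y y], [T' → . T], [X → . f L X], [X → . y f y] }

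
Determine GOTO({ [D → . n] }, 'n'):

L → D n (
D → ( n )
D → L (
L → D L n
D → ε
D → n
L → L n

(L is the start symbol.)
GOTO(I, 'n') = CLOSURE({ [A → αX.β] : [A → α.Xβ] ∈ I, X = 'n' })

Items with dot before 'n', with the dot advanced:
  [D → . n] → [D → n .]
Closure adds nothing (no advanced item has the dot before a non-terminal).

GOTO = { [D → n .] }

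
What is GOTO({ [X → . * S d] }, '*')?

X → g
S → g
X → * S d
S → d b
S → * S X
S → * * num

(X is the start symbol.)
{ [S → . * * num], [S → . * S X], [S → . d b], [S → . g], [X → * . S d] }

GOTO(I, '*') = CLOSURE({ [A → αX.β] : [A → α.Xβ] ∈ I, X = '*' })

Items with dot before '*', with the dot advanced:
  [X → . * S d] → [X → * . S d]
Closure of the advanced items:
  [X → * . S d] has the dot before S: add [S → . g], [S → . d b], [S → . * S X], [S → . * * num]

GOTO = { [S → . * * num], [S → . * S X], [S → . d b], [S → . g], [X → * . S d] }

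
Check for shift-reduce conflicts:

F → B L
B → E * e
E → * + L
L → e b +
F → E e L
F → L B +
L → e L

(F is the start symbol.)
A shift-reduce conflict occurs when an LR(0) state has both:
  - a complete (reduce) item [A → α .] (dot at the end), and
  - a shift item [B → β . c γ] (dot before a terminal).

Augment with F' → F and build the canonical LR(0) collection (I0 = CLOSURE({[F' → . F]}), then GOTO on every symbol after a dot until no new states appear). It has 20 states:
  I0: { [B → . E * e], [E → . * + L], [F → . B L], [F → . E e L], [F → . L B +], [F' → . F], [L → . e L], [L → . e b +] }  — shift
  I1: { [E → * . + L] }  — shift
  I2: { [F → B . L], [L → . e L], [L → . e b +] }  — shift
  I3: { [B → E . * e], [F → E . e L] }  — shift
  I4: { [F' → F .] }  — accept
  I5: { [B → . E * e], [E → . * + L], [F → L . B +] }  — shift
  I6: { [L → . e L], [L → . e b +], [L → e . L], [L → e . b +] }  — shift
  I7: { [L → e L .] }  — reduce
  I8: { [L → e b . +] }  — shift
  I9: { [L → e b + .] }  — reduce
  I10: { [F → L B . +] }  — shift
  I11: { [B → E . * e] }  — shift
  I12: { [B → E * . e] }  — shift
  I13: { [B → E * e .] }  — reduce
  I14: { [F → L B + .] }  — reduce
  I15: { [F → E e . L], [L → . e L], [L → . e b +] }  — shift
  I16: { [F → E e L .] }  — reduce
  I17: { [F → B L .] }  — reduce
  I18: { [E → * + . L], [L → . e L], [L → . e b +] }  — shift
  I19: { [E → * + L .] }  — reduce

No state contains both a complete item and a shift item.

Answer: No shift-reduce conflicts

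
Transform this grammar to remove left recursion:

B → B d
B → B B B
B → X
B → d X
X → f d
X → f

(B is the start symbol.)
B → X B'
B → d X B'
B' → d B'
B' → B B B'
B' → ε
X → f d
X → f

B is directly left-recursive. The standard transformation for
  A → A α₁ | ... | A α_m | β₁ | ... | β_n
is
  A  → β₁ A' | ... | β_n A'
  A' → α₁ A' | ... | α_m A' | ε

B → X becomes B → X B'
B → d X becomes B → d X B'
B → B d becomes B' → d B'
B → B B B becomes B' → B B B'
Add B' → ε

Productions for other non-terminals are unchanged:
  X → f d
  X → f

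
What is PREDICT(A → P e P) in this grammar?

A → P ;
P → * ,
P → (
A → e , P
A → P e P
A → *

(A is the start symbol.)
{ '(', '*' }

PREDICT(A → P e P) = (FIRST(RHS) \ {ε}) ∪ (FOLLOW(A) if ε ∈ FIRST(RHS), i.e. RHS ⇒* ε)
FIRST(P) = { '(', '*' }
FIRST(P e P) = { '(', '*' }
ε ∉ FIRST(P e P), so FOLLOW(A) is not added.
PREDICT(A → P e P) = { '(', '*' }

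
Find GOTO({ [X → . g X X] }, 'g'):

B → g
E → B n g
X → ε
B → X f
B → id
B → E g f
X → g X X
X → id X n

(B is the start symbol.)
GOTO(I, 'g') = CLOSURE({ [A → αX.β] : [A → α.Xβ] ∈ I, X = 'g' })

Items with dot before 'g', with the dot advanced:
  [X → . g X X] → [X → g . X X]
Closure of the advanced items:
  [X → g . X X] has the dot before X: add [X → .], [X → . g X X], [X → . id X n]

GOTO = { [X → . g X X], [X → . id X n], [X → .], [X → g . X X] }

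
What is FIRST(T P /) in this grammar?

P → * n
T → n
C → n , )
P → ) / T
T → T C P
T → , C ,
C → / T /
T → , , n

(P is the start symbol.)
{ ',', 'n' }

FIRST sets of the non-terminals involved (from the grammar, by fixed-point iteration):
  FIRST(T) = { ',', 'n' }

To compute FIRST(T P /), process the symbols left to right:
Symbol T is a non-terminal. Add FIRST(T) \ {ε} = { ',', 'n' }
T is not nullable (ε ∉ FIRST(T)), so stop here.
FIRST(T P /) = { ',', 'n' }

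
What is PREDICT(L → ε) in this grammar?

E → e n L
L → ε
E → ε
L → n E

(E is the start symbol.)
PREDICT(L → ε) = (FIRST(RHS) \ {ε}) ∪ (FOLLOW(L) if ε ∈ FIRST(RHS), i.e. RHS ⇒* ε)
The right-hand side is ε (FIRST(ε) = { ε }), so the predict set is FOLLOW(L) = { $ }
PREDICT(L → ε) = { $ }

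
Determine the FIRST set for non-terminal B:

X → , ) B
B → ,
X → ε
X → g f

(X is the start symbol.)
{ ',' }

To compute FIRST(B), examine every production with B on the left-hand side, reading each right-hand side left to right until a non-nullable symbol is reached.

From B → ,:
  - ',' is a terminal: add ',' and stop

Collecting: FIRST(B) = { ',' }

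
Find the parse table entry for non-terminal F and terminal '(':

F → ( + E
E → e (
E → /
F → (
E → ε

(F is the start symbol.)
F → ( + E, F → (

To find M[F, '('], we find productions for F where '(' is in the predict set (PREDICT(N → α) = (FIRST(α) \ {ε}) ∪ (FOLLOW(N) if α ⇒* ε)).

F → ( + E: PREDICT = { '(' }
  '(' is in predict set, so this production goes in M[F, '(']
F → (: PREDICT = { '(' }
  '(' is in predict set, so this production goes in M[F, '(']

M[F, '('] = F → ( + E, F → (  (a multiply-defined cell — the grammar is not LL(1))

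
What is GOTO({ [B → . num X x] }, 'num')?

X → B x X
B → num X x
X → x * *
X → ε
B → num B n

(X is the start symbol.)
GOTO(I, 'num') = CLOSURE({ [A → αX.β] : [A → α.Xβ] ∈ I, X = 'num' })

Items with dot before 'num', with the dot advanced:
  [B → . num X x] → [B → num . X x]
Closure of the advanced items:
  [B → num . X x] has the dot before X: add [X → . B x X], [X → . x * *], [X → .]
  [X → . B x X] has the dot before B: add [B → . num X x], [B → . num B n]

GOTO = { [B → . num B n], [B → . num X x], [B → num . X x], [X → . B x X], [X → . x * *], [X → .] }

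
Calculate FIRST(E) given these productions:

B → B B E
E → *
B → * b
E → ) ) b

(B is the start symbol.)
To compute FIRST(E), examine every production with E on the left-hand side, reading each right-hand side left to right until a non-nullable symbol is reached.

From E → *:
  - '*' is a terminal: add '*' and stop
From E → ) ) b:
  - ')' is a terminal: add ')' and stop

Collecting: FIRST(E) = { ')', '*' }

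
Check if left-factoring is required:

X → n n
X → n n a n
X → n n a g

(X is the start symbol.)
Yes, X has productions with common prefix 'n n'

Left-factoring is needed when two productions for the same non-terminal
share a common prefix on the right-hand side.

Productions for X:
  X → n n
  X → n n a n
  X → n n a g

Found common prefix 'n n' in productions for X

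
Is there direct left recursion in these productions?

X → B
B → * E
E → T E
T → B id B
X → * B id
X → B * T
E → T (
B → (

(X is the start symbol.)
No direct left recursion

Direct left recursion occurs when N → N α for some non-terminal N (the right-hand side begins with the left-hand side itself).

X → B: starts with B
B → * E: starts with '*'
E → T E: starts with T
T → B id B: starts with B
X → * B id: starts with '*'
X → B * T: starts with B
E → T (: starts with T
B → (: starts with '('

No direct left recursion found.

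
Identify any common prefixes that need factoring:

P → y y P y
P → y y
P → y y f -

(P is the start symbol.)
Left-factoring is needed when two productions for the same non-terminal
share a common prefix on the right-hand side.

Productions for P:
  P → y y P y
  P → y y
  P → y y f -

Found common prefix 'y y' in productions for P

Answer: Yes, P has productions with common prefix 'y y'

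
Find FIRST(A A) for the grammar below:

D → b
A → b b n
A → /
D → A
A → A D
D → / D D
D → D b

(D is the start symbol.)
FIRST sets of the non-terminals involved (from the grammar, by fixed-point iteration):
  FIRST(A) = { '/', 'b' }

To compute FIRST(A A), process the symbols left to right:
Symbol A is a non-terminal. Add FIRST(A) \ {ε} = { '/', 'b' }
A is not nullable (ε ∉ FIRST(A)), so stop here.
FIRST(A A) = { '/', 'b' }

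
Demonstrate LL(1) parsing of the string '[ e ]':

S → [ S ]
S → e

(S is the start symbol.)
Stack is shown with the top on the left.

Stack    Input    Action
------------------------
S $      [ e ] $  output S → [ S ]
[ S ] $  [ e ] $  match '['
S ] $    e ] $    output S → e
e ] $    e ] $    match 'e'
] $      ] $      match ']'
$        $        accept

The string is accepted.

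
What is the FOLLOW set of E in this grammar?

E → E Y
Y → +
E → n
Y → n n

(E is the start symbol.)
{ $, '+', 'n' }

E is the start symbol, so $ ∈ FOLLOW(E).
In E → E Y: E is followed by Y, add FIRST(Y) \ {ε} = { '+', 'n' }

Taking the union: FOLLOW(E) = { $, '+', 'n' }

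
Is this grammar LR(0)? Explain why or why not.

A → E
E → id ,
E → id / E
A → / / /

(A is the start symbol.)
Yes, the grammar is LR(0)

A grammar is LR(0) if no state in the canonical LR(0) collection has:
  - both a shift item (dot before a terminal) and a complete item (shift-reduce conflict), or
  - two or more complete items (reduce-reduce conflict; the accept item [A' → A .] counts as a complete item here).

Augment with A' → A and build the canonical LR(0) collection (I0 = CLOSURE({[A' → . A]}), then GOTO on every symbol after a dot until no new states appear). It has 10 states:
  I0: { [A → . / / /], [A → . E], [A' → . A], [E → . id ,], [E → . id / E] }  — shift
  I1: { [A → / . / /] }  — shift
  I2: { [A' → A .] }  — accept
  I3: { [A → E .] }  — reduce
  I4: { [E → id . ,], [E → id . / E] }  — shift
  I5: { [E → id , .] }  — reduce
  I6: { [E → . id ,], [E → . id / E], [E → id / . E] }  — shift
  I7: { [E → id / E .] }  — reduce
  I8: { [A → / / . /] }  — shift
  I9: { [A → / / / .] }  — reduce

Every state is either a pure shift/goto state or contains exactly one complete item and nothing to shift — no conflicts. The grammar is LR(0).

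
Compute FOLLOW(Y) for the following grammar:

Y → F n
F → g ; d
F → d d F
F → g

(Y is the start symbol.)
To compute FOLLOW(Y), find every occurrence of Y on a right-hand side N → α Y β: add FIRST(β) \ {ε}, and if β is empty or nullable also add FOLLOW(N). Iterate to a fixed point.

Y is the start symbol, so $ ∈ FOLLOW(Y).
Y does not occur on any right-hand side.

Taking the union: FOLLOW(Y) = { $ }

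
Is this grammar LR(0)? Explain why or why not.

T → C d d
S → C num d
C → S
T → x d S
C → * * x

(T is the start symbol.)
Augment with T' → T and build the canonical LR(0) collection (I0 = CLOSURE({[T' → . T]}), then GOTO on every symbol after a dot until no new states appear). It has 15 states:
  I0: { [C → . * * x], [C → . S], [S → . C num d], [T → . C d d], [T → . x d S], [T' → . T] }  — shift
  I1: { [C → * . * x] }  — shift
  I2: { [S → C . num d], [T → C . d d] }  — shift
  I3: { [C → S .] }  — reduce
  I4: { [T' → T .] }  — accept
  I5: { [T → x . d S] }  — shift
  I6: { [C → . * * x], [C → . S], [S → . C num d], [T → x d . S] }  — shift
  I7: { [S → C . num d] }  — shift
  I8: { [C → S .], [T → x d S .] }  — 2 reduces
  I9: { [S → C num . d] }  — shift
  I10: { [S → C num d .] }  — reduce
  I11: { [T → C d . d] }  — shift
  I12: { [T → C d d .] }  — reduce
  I13: { [C → * * . x] }  — shift
  I14: { [C → * * x .] }  — reduce

Conflict in state I8:
  Reduce-reduce conflict: [C → S .] and [T → x d S .]
So the grammar is NOT LR(0).

Answer: No. Reduce-reduce conflict: [C → S .] and [T → x d S .]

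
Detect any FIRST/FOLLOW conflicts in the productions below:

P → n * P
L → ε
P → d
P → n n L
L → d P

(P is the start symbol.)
No FIRST/FOLLOW conflicts.

Nullable non-terminals: L.

L: nullable alternative(s) L → ε; FOLLOW(L) = { $ }
  L → ε: FIRST \ {ε} = { } — this is the only nullable alternative, skip
  L → d P: FIRST \ {ε} = { 'd' } — disjoint from FOLLOW(L)

P has no nullable alternative, so no FIRST/FOLLOW check is needed there.

No FIRST/FOLLOW conflicts found.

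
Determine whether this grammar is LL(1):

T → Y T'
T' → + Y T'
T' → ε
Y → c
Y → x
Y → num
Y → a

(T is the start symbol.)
Yes, the grammar is LL(1).

Relevant sets:
  FOLLOW(T') = { $ }

For T':
  PREDICT(T' → '+' Y T') = { '+' }
  PREDICT(T' → ε) = { $ }
For Y:
  PREDICT(Y → c) = { 'c' }
  PREDICT(Y → x) = { 'x' }
  PREDICT(Y → num) = { 'num' }
  PREDICT(Y → a) = { 'a' }
T has a single production, so nothing to check there.

All predict sets are disjoint. The grammar IS LL(1).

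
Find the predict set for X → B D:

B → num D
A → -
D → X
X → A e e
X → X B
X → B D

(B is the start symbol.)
PREDICT(X → B D) = (FIRST(RHS) \ {ε}) ∪ (FOLLOW(X) if ε ∈ FIRST(RHS), i.e. RHS ⇒* ε)
FIRST(B) = { 'num' }
FIRST(B D) = { 'num' }
ε ∉ FIRST(B D), so FOLLOW(X) is not added.
PREDICT(X → B D) = { 'num' }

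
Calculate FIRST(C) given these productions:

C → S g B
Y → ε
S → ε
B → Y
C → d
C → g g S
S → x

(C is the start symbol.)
FIRST sets of the other non-terminals involved (by the same procedure, iterated to a fixed point):
  FIRST(S) = { 'x', ε }

From C → S g B:
  - S is a non-terminal: add FIRST(S) \ {ε} = { 'x' }
    S is nullable, so continue to the next symbol
  - g is a terminal: add 'g' and stop
From C → d:
  - d is a terminal: add 'd' and stop
From C → g g S:
  - g is a terminal: add 'g' and stop

Collecting: FIRST(C) = { 'd', 'g', 'x' }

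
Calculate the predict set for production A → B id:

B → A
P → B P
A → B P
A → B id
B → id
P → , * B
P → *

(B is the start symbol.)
{ 'id' }

PREDICT(A → B id) = (FIRST(RHS) \ {ε}) ∪ (FOLLOW(A) if ε ∈ FIRST(RHS), i.e. RHS ⇒* ε)
FIRST(B) = { 'id' }
FIRST(B id) = { 'id' }
ε ∉ FIRST(B id), so FOLLOW(A) is not added.
PREDICT(A → B id) = { 'id' }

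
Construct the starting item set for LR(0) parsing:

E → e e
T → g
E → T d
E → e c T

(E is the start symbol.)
{ [E → . T d], [E → . e c T], [E → . e e], [E' → . E], [T → . g] }

First, augment the grammar with E' → E
I₀ = CLOSURE({ [E' → . E] }):
  [E' → . E] has the dot before E: add [E → . e e], [E → . T d], [E → . e c T]
  [E → . T d] has the dot before T: add [T → . g]
No further items can be added.

I₀ = { [E → . T d], [E → . e c T], [E → . e e], [E' → . E], [T → . g] }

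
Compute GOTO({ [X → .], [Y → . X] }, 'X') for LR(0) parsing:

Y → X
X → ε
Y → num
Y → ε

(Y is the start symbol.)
GOTO(I, 'X') = CLOSURE({ [A → αX.β] : [A → α.Xβ] ∈ I, X = 'X' })

Items with dot before 'X', with the dot advanced:
  [Y → . X] → [Y → X .]
Closure adds nothing (no advanced item has the dot before a non-terminal).

GOTO = { [Y → X .] }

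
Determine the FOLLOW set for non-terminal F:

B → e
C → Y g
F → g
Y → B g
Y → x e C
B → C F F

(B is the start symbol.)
{ $, 'g' }

In B → C F F: F is followed by F, add FIRST(F) \ {ε} = { 'g' }
In B → C F F: F is at the end, add FOLLOW(B)

The FOLLOW sets referred to above (computed the same way, to a fixed point):
  FOLLOW(B) = { $, 'g' }

Taking the union: FOLLOW(F) = { $, 'g' }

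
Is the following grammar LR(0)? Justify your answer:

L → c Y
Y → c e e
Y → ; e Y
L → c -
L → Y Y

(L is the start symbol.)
Yes, the grammar is LR(0)

A grammar is LR(0) if no state in the canonical LR(0) collection has:
  - both a shift item (dot before a terminal) and a complete item (shift-reduce conflict), or
  - two or more complete items (reduce-reduce conflict; the accept item [L' → L .] counts as a complete item here).

Augment with L' → L and build the canonical LR(0) collection (I0 = CLOSURE({[L' → . L]}), then GOTO on every symbol after a dot until no new states appear). It has 13 states:
  I0: { [L → . Y Y], [L → . c -], [L → . c Y], [L' → . L], [Y → . ; e Y], [Y → . c e e] }  — shift
  I1: { [Y → ; . e Y] }  — shift
  I2: { [L' → L .] }  — accept
  I3: { [L → Y . Y], [Y → . ; e Y], [Y → . c e e] }  — shift
  I4: { [L → c . -], [L → c . Y], [Y → . ; e Y], [Y → . c e e], [Y → c . e e] }  — shift
  I5: { [L → c - .] }  — reduce
  I6: { [L → c Y .] }  — reduce
  I7: { [Y → c . e e] }  — shift
  I8: { [Y → c e . e] }  — shift
  I9: { [Y → c e e .] }  — reduce
  I10: { [L → Y Y .] }  — reduce
  I11: { [Y → . ; e Y], [Y → . c e e], [Y → ; e . Y] }  — shift
  I12: { [Y → ; e Y .] }  — reduce

Every state is either a pure shift/goto state or contains exactly one complete item and nothing to shift — no conflicts. The grammar is LR(0).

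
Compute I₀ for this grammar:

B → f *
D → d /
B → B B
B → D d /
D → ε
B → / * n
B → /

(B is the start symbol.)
{ [B → . / * n], [B → . /], [B → . B B], [B → . D d /], [B → . f *], [B' → . B], [D → . d /], [D → .] }

First, augment the grammar with B' → B
I₀ = CLOSURE({ [B' → . B] }):
  [B' → . B] has the dot before B: add [B → . f *], [B → . B B], [B → . D d /], [B → . / * n], [B → . /]
  [B → . D d /] has the dot before D: add [D → . d /], [D → .]
No further items can be added.

I₀ = { [B → . / * n], [B → . /], [B → . B B], [B → . D d /], [B → . f *], [B' → . B], [D → . d /], [D → .] }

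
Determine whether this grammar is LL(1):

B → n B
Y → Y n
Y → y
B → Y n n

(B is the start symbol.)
No. Predict set conflict for Y: { 'y' }

A grammar is LL(1) if for each non-terminal N with multiple productions, the predict sets of those productions are pairwise disjoint, where PREDICT(N → α) = (FIRST(α) \ {ε}) ∪ (FOLLOW(N) if α ⇒* ε).

Relevant sets:
  FIRST(Y) = { 'y' }

For B:
  PREDICT(B → n B) = { 'n' }
  PREDICT(B → Y n n) = { 'y' }
For Y:
  PREDICT(Y → Y n) = { 'y' }
  PREDICT(Y → y) = { 'y' }

Conflict found: Predict set conflict for Y: { 'y' }
The grammar is NOT LL(1).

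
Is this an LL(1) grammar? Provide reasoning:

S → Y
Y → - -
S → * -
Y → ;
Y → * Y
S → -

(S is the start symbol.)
No. Predict set conflict for S: { '*' }

Relevant sets:
  FIRST(Y) = { '*', '-', ';' }

For S:
  PREDICT(S → Y) = { '*', '-', ';' }
  PREDICT(S → '*' '-') = { '*' }
  PREDICT(S → '-') = { '-' }
For Y:
  PREDICT(Y → '-' '-') = { '-' }
  PREDICT(Y → ';') = { ';' }
  PREDICT(Y → '*' Y) = { '*' }

Conflict found: Predict set conflict for S: { '*' }
The grammar is NOT LL(1).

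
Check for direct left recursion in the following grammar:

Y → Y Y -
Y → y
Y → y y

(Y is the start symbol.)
Yes, Y is left-recursive

Direct left recursion occurs when N → N α for some non-terminal N (the right-hand side begins with the left-hand side itself).

Y → Y Y -: LEFT RECURSIVE (starts with Y)
Y → y: starts with y
Y → y y: starts with y

The grammar has direct left recursion on: Y.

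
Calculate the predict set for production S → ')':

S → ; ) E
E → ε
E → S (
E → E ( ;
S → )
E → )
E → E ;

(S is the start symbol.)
PREDICT(S → ')') = (FIRST(RHS) \ {ε}) ∪ (FOLLOW(S) if ε ∈ FIRST(RHS), i.e. RHS ⇒* ε)
FIRST(')') = { ')' }
ε ∉ FIRST(')'), so FOLLOW(S) is not added.
PREDICT(S → ')') = { ')' }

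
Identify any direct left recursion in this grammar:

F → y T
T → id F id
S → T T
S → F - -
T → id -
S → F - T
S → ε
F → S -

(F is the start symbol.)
No direct left recursion

Direct left recursion occurs when N → N α for some non-terminal N (the right-hand side begins with the left-hand side itself).

F → y T: starts with y
T → id F id: starts with id
S → T T: starts with T
S → F - -: starts with F
T → id -: starts with id
S → F - T: starts with F
S → ε: starts with ε
F → S -: starts with S

No direct left recursion found.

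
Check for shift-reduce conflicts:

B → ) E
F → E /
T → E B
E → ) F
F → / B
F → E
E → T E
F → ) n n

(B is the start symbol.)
Yes — I4: [B → ) E .] vs [B → . ) E]; I6: [E → T E .] vs [B → . ) E]; I10: [F → E .] vs [B → . ) E]

Augment with B' → B and build the canonical LR(0) collection (I0 = CLOSURE({[B' → . B]}), then GOTO on every symbol after a dot until no new states appear). It has 16 states:
  I0: { [B → . ) E], [B' → . B] }  — shift
  I1: { [B → ) . E], [E → . ) F], [E → . T E], [T → . E B] }  — shift
  I2: { [B' → B .] }  — accept
  I3: { [E → ) . F], [E → . ) F], [E → . T E], [F → . ) n n], [F → . / B], [F → . E /], [F → . E], [T → . E B] }  — shift
  I4: { [B → ) E .], [B → . ) E], [T → E . B] }  — shift, reduce
  I5: { [E → . ) F], [E → . T E], [E → T . E], [T → . E B] }  — shift
  I6: { [B → . ) E], [E → T E .], [T → E . B] }  — shift, reduce
  I7: { [T → E B .] }  — reduce
  I8: { [E → ) . F], [E → . ) F], [E → . T E], [F → ) . n n], [F → . ) n n], [F → . / B], [F → . E /], [F → . E], [T → . E B] }  — shift
  I9: { [B → . ) E], [F → / . B] }  — shift
  I10: { [B → . ) E], [F → E . /], [F → E .], [T → E . B] }  — shift, reduce
  I11: { [E → ) F .] }  — reduce
  I12: { [F → E / .] }  — reduce
  I13: { [F → / B .] }  — reduce
  I14: { [F → ) n . n] }  — shift
  I15: { [F → ) n n .] }  — reduce

I4 contains reduce item [B → ) E .] and shift item [B → . ) E] — shift-reduce conflict.
I6 contains reduce item [E → T E .] and shift item [B → . ) E] — shift-reduce conflict.
I10 contains reduce item [F → E .] and shift items [B → . ) E], [F → E . /] — shift-reduce conflict.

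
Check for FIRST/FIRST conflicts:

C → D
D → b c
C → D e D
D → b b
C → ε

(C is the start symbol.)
A FIRST/FIRST conflict occurs when two productions N → α and N → β for the same non-terminal have FIRST(α) ∩ FIRST(β) ≠ ∅ (with ε ∈ FIRST of a nullable right-hand side, so two nullable alternatives also conflict).

FIRST sets of the non-terminals at (or reachable through a nullable prefix from) the front of some alternative:
  FIRST(D) = { 'b' }

Productions for C:
  C → D: FIRST = { 'b' }
  C → D e D: FIRST = { 'b' }
  C → ε: FIRST = { ε }
Productions for D:
  D → b c: FIRST = { 'b' }
  D → b b: FIRST = { 'b' }

Conflict for C: C → D and C → D e D
  Overlap: { 'b' }
Conflict for D: D → b c and D → b b
  Overlap: { 'b' }

Answer: Yes. C → D / C → D e D on { 'b' }; D → b c / D → b b on { 'b' }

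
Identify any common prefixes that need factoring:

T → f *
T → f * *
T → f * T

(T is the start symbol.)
Left-factoring is needed when two productions for the same non-terminal
share a common prefix on the right-hand side.

Productions for T:
  T → f *
  T → f * *
  T → f * T

Found common prefix 'f *' in productions for T

Answer: Yes, T has productions with common prefix 'f *'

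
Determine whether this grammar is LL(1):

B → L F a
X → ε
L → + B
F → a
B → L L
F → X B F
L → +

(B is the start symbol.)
A grammar is LL(1) if for each non-terminal N with multiple productions, the predict sets of those productions are pairwise disjoint, where PREDICT(N → α) = (FIRST(α) \ {ε}) ∪ (FOLLOW(N) if α ⇒* ε).

Relevant sets:
  FIRST(L) = { '+' }
  FIRST(X) = { ε }
  FIRST(B) = { '+' }

For B:
  PREDICT(B → L F a) = { '+' }
  PREDICT(B → L L) = { '+' }
For L:
  PREDICT(L → '+' B) = { '+' }
  PREDICT(L → '+') = { '+' }
For F:
  PREDICT(F → a) = { 'a' }
  PREDICT(F → X B F) = { '+' }
X has a single production, so nothing to check there.

Conflict found: Predict set conflict for B: { '+' }
The grammar is NOT LL(1).

Answer: No. Predict set conflict for B: { '+' }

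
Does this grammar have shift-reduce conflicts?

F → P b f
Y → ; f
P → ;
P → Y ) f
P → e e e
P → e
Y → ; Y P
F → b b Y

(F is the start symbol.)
A shift-reduce conflict occurs when an LR(0) state has both:
  - a complete (reduce) item [A → α .] (dot at the end), and
  - a shift item [B → β . c γ] (dot before a terminal).

Augment with F' → F and build the canonical LR(0) collection (I0 = CLOSURE({[F' → . F]}), then GOTO on every symbol after a dot until no new states appear). It has 19 states:
  I0: { [F → . P b f], [F → . b b Y], [F' → . F], [P → . ;], [P → . Y ) f], [P → . e e e], [P → . e], [Y → . ; Y P], [Y → . ; f] }  — shift
  I1: { [P → ; .], [Y → . ; Y P], [Y → . ; f], [Y → ; . Y P], [Y → ; . f] }  — shift, reduce
  I2: { [F' → F .] }  — accept
  I3: { [F → P . b f] }  — shift
  I4: { [P → Y . ) f] }  — shift
  I5: { [F → b . b Y] }  — shift
  I6: { [P → e . e e], [P → e .] }  — shift, reduce
  I7: { [P → e e . e] }  — shift
  I8: { [P → e e e .] }  — reduce
  I9: { [F → b b . Y], [Y → . ; Y P], [Y → . ; f] }  — shift
  I10: { [Y → . ; Y P], [Y → . ; f], [Y → ; . Y P], [Y → ; . f] }  — shift
  I11: { [F → b b Y .] }  — reduce
  I12: { [P → . ;], [P → . Y ) f], [P → . e e e], [P → . e], [Y → . ; Y P], [Y → . ; f], [Y → ; Y . P] }  — shift
  I13: { [Y → ; f .] }  — reduce
  I14: { [Y → ; Y P .] }  — reduce
  I15: { [P → Y ) . f] }  — shift
  I16: { [P → Y ) f .] }  — reduce
  I17: { [F → P b . f] }  — shift
  I18: { [F → P b f .] }  — reduce

I1 contains reduce item [P → ; .] and shift items [Y → . ; Y P], [Y → . ; f], [Y → ; . f] — shift-reduce conflict.
I6 contains reduce item [P → e .] and shift item [P → e . e e] — shift-reduce conflict.

Answer: Yes — I1: [P → ; .] vs [Y → . ; Y P]; I6: [P → e .] vs [P → e . e e]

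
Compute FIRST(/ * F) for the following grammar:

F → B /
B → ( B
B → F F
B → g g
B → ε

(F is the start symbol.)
To compute FIRST(/ * F), process the symbols left to right:
Symbol / is a terminal. Add '/' and stop.
FIRST(/ * F) = { '/' }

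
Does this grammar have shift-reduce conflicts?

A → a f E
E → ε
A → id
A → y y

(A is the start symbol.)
A shift-reduce conflict occurs when an LR(0) state has both:
  - a complete (reduce) item [A → α .] (dot at the end), and
  - a shift item [B → β . c γ] (dot before a terminal).

Augment with A' → A and build the canonical LR(0) collection (I0 = CLOSURE({[A' → . A]}), then GOTO on every symbol after a dot until no new states appear). It has 8 states:
  I0: { [A → . a f E], [A → . id], [A → . y y], [A' → . A] }  — shift
  I1: { [A' → A .] }  — accept
  I2: { [A → a . f E] }  — shift
  I3: { [A → id .] }  — reduce
  I4: { [A → y . y] }  — shift
  I5: { [A → y y .] }  — reduce
  I6: { [A → a f . E], [E → .] }  — reduce
  I7: { [A → a f E .] }  — reduce

No state contains both a complete item and a shift item.

Answer: No shift-reduce conflicts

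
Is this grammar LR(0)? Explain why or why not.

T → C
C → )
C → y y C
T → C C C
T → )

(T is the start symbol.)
No. Reduce-reduce conflict: [C → ) .] and [T → ) .]

A grammar is LR(0) if no state in the canonical LR(0) collection has:
  - both a shift item (dot before a terminal) and a complete item (shift-reduce conflict), or
  - two or more complete items (reduce-reduce conflict; the accept item [T' → T .] counts as a complete item here).

Augment with T' → T and build the canonical LR(0) collection (I0 = CLOSURE({[T' → . T]}), then GOTO on every symbol after a dot until no new states appear). It has 10 states:
  I0: { [C → . )], [C → . y y C], [T → . )], [T → . C C C], [T → . C], [T' → . T] }  — shift
  I1: { [C → ) .], [T → ) .] }  — 2 reduces
  I2: { [C → . )], [C → . y y C], [T → C . C C], [T → C .] }  — shift, reduce
  I3: { [T' → T .] }  — accept
  I4: { [C → y . y C] }  — shift
  I5: { [C → . )], [C → . y y C], [C → y y . C] }  — shift
  I6: { [C → ) .] }  — reduce
  I7: { [C → y y C .] }  — reduce
  I8: { [C → . )], [C → . y y C], [T → C C . C] }  — shift
  I9: { [T → C C C .] }  — reduce

Conflict in state I1:
  Reduce-reduce conflict: [C → ) .] and [T → ) .]
So the grammar is NOT LR(0).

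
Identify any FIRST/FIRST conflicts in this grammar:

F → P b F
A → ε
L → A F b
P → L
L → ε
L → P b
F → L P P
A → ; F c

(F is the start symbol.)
A FIRST/FIRST conflict occurs when two productions N → α and N → β for the same non-terminal have FIRST(α) ∩ FIRST(β) ≠ ∅ (with ε ∈ FIRST of a nullable right-hand side, so two nullable alternatives also conflict).

FIRST sets of the non-terminals at (or reachable through a nullable prefix from) the front of some alternative:
  FIRST(P) = { ';', 'b', ε }
  FIRST(L) = { ';', 'b', ε }
  FIRST(A) = { ';', ε }
  FIRST(F) = { ';', 'b', ε }

Productions for F:
  F → P b F: FIRST = { ';', 'b' }
  F → L P P: FIRST = { ';', 'b', ε }
Productions for A:
  A → ε: FIRST = { ε }
  A → ; F c: FIRST = { ';' }
Productions for L:
  L → A F b: FIRST = { ';', 'b' }
  L → ε: FIRST = { ε }
  L → P b: FIRST = { ';', 'b' }
P has only one production, so no FIRST/FIRST conflict is possible there.

Conflict for F: F → P b F and F → L P P
  Overlap: { ';', 'b' }
Conflict for L: L → A F b and L → P b
  Overlap: { ';', 'b' }

Answer: Yes. F → P b F / F → L P P on { ';', 'b' }; L → A F b / L → P b on { ';', 'b' }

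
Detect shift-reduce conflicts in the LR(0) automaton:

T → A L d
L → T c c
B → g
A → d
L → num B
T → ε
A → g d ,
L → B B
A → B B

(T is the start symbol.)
Augment with T' → T and build the canonical LR(0) collection (I0 = CLOSURE({[T' → . T]}), then GOTO on every symbol after a dot until no new states appear). It has 19 states:
  I0: { [A → . B B], [A → . d], [A → . g d ,], [B → . g], [T → . A L d], [T → .], [T' → . T] }  — shift, reduce
  I1: { [A → . B B], [A → . d], [A → . g d ,], [B → . g], [L → . B B], [L → . T c c], [L → . num B], [T → . A L d], [T → .], [T → A . L d] }  — shift, reduce
  I2: { [A → B . B], [B → . g] }  — shift
  I3: { [T' → T .] }  — accept
  I4: { [A → d .] }  — reduce
  I5: { [A → g . d ,], [B → g .] }  — shift, reduce
  I6: { [A → g d . ,] }  — shift
  I7: { [A → g d , .] }  — reduce
  I8: { [A → B B .] }  — reduce
  I9: { [B → g .] }  — reduce
  I10: { [A → B . B], [B → . g], [L → B . B] }  — shift
  I11: { [T → A L . d] }  — shift
  I12: { [L → T . c c] }  — shift
  I13: { [B → . g], [L → num . B] }  — shift
  I14: { [L → num B .] }  — reduce
  I15: { [L → T c . c] }  — shift
  I16: { [L → T c c .] }  — reduce
  I17: { [T → A L d .] }  — reduce
  I18: { [A → B B .], [L → B B .] }  — 2 reduces

I0 contains reduce item [T → .] and shift items [A → . d], [A → . g d ,], [B → . g] — shift-reduce conflict.
I1 contains reduce item [T → .] and shift items [A → . d], [A → . g d ,], [B → . g], [L → . num B] — shift-reduce conflict.
I5 contains reduce item [B → g .] and shift item [A → g . d ,] — shift-reduce conflict.

Answer: Yes — I0: [T → .] vs [A → . d]; I1: [T → .] vs [A → . d]; I5: [B → g .] vs [A → g . d ,]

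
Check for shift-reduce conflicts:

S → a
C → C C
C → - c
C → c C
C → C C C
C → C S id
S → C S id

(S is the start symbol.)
Yes — I6: [C → c C .] vs [C → . - c]; I7: [C → C C .] vs [C → . - c]; I10: [C → C C .] vs [C → . - c]

Augment with S' → S and build the canonical LR(0) collection (I0 = CLOSURE({[S' → . S]}), then GOTO on every symbol after a dot until no new states appear). It has 14 states:
  I0: { [C → . - c], [C → . C C C], [C → . C C], [C → . C S id], [C → . c C], [S → . C S id], [S → . a], [S' → . S] }  — shift
  I1: { [C → - . c] }  — shift
  I2: { [C → . - c], [C → . C C C], [C → . C C], [C → . C S id], [C → . c C], [C → C . C C], [C → C . C], [C → C . S id], [S → . C S id], [S → . a], [S → C . S id] }  — shift
  I3: { [S' → S .] }  — accept
  I4: { [S → a .] }  — reduce
  I5: { [C → . - c], [C → . C C C], [C → . C C], [C → . C S id], [C → . c C], [C → c . C] }  — shift
  I6: { [C → . - c], [C → . C C C], [C → . C C], [C → . C S id], [C → . c C], [C → C . C C], [C → C . C], [C → C . S id], [C → c C .], [S → . C S id], [S → . a] }  — shift, reduce
  I7: { [C → . - c], [C → . C C C], [C → . C C], [C → . C S id], [C → . c C], [C → C . C C], [C → C . C], [C → C . S id], [C → C C . C], [C → C C .], [S → . C S id], [S → . a], [S → C . S id] }  — shift, reduce
  I8: { [C → C S . id] }  — shift
  I9: { [C → C S id .] }  — reduce
  I10: { [C → . - c], [C → . C C C], [C → . C C], [C → . C S id], [C → . c C], [C → C . C C], [C → C . C], [C → C . S id], [C → C C . C], [C → C C .], [C → C C C .], [S → . C S id], [S → . a], [S → C . S id] }  — shift, 2 reduces
  I11: { [C → C S . id], [S → C S . id] }  — shift
  I12: { [C → C S id .], [S → C S id .] }  — 2 reduces
  I13: { [C → - c .] }  — reduce

I6 contains reduce item [C → c C .] and shift items [C → . - c], [C → . c C], [S → . a] — shift-reduce conflict.
I7 contains reduce item [C → C C .] and shift items [C → . - c], [C → . c C], [S → . a] — shift-reduce conflict.
I10 contains reduce items [C → C C .], [C → C C C .] and shift items [C → . - c], [C → . c C], [S → . a] — shift-reduce conflict.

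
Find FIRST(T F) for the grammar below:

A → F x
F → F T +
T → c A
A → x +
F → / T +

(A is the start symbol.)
{ 'c' }

FIRST sets of the non-terminals involved (from the grammar, by fixed-point iteration):
  FIRST(T) = { 'c' }

To compute FIRST(T F), process the symbols left to right:
Symbol T is a non-terminal. Add FIRST(T) \ {ε} = { 'c' }
T is not nullable (ε ∉ FIRST(T)), so stop here.
FIRST(T F) = { 'c' }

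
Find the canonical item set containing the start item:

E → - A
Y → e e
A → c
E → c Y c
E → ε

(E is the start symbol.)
{ [E → . - A], [E → . c Y c], [E → .], [E' → . E] }

First, augment the grammar with E' → E
I₀ = CLOSURE({ [E' → . E] }):
  [E' → . E] has the dot before E: add [E → . - A], [E → . c Y c], [E → .]
No further items can be added.

I₀ = { [E → . - A], [E → . c Y c], [E → .], [E' → . E] }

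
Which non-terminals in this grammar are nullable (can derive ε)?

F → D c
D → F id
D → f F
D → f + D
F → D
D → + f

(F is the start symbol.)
A non-terminal is nullable if it can derive ε (the empty string): either it has an ε-production, or it has a production whose right-hand side consists entirely of nullable non-terminals.

There are no ε-productions, so no non-terminal can derive ε.
No non-terminals are nullable.

Answer: None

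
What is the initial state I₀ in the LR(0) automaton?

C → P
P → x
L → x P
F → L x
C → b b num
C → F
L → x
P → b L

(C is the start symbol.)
First, augment the grammar with C' → C
I₀ = CLOSURE({ [C' → . C] }):
  [C' → . C] has the dot before C: add [C → . P], [C → . b b num], [C → . F]
  [C → . P] has the dot before P: add [P → . x], [P → . b L]
  [C → . F] has the dot before F: add [F → . L x]
  [F → . L x] has the dot before L: add [L → . x P], [L → . x]
No further items can be added.

I₀ = { [C → . F], [C → . P], [C → . b b num], [C' → . C], [F → . L x], [L → . x P], [L → . x], [P → . b L], [P → . x] }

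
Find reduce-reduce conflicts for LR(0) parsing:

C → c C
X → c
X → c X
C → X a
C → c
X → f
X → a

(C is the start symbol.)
Augment with C' → C and build the canonical LR(0) collection (I0 = CLOSURE({[C' → . C]}), then GOTO on every symbol after a dot until no new states appear). It has 9 states:
  I0: { [C → . X a], [C → . c C], [C → . c], [C' → . C], [X → . a], [X → . c X], [X → . c], [X → . f] }  — shift
  I1: { [C' → C .] }  — accept
  I2: { [C → X . a] }  — shift
  I3: { [X → a .] }  — reduce
  I4: { [C → . X a], [C → . c C], [C → . c], [C → c . C], [C → c .], [X → . a], [X → . c X], [X → . c], [X → . f], [X → c . X], [X → c .] }  — shift, 2 reduces
  I5: { [X → f .] }  — reduce
  I6: { [C → c C .] }  — reduce
  I7: { [C → X . a], [X → c X .] }  — shift, reduce
  I8: { [C → X a .] }  — reduce

I4 contains complete items [C → c .], [X → c .] — reduce-reduce conflict.

Answer: Yes — I4: [C → c .] vs [X → c .]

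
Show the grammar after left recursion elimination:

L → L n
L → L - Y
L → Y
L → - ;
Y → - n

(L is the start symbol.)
L → Y L'
L → - ; L'
L' → n L'
L' → - Y L'
L' → ε
Y → - n

L is directly left-recursive. The standard transformation for
  A → A α₁ | ... | A α_m | β₁ | ... | β_n
is
  A  → β₁ A' | ... | β_n A'
  A' → α₁ A' | ... | α_m A' | ε

L → Y becomes L → Y L'
L → - ; becomes L → - ; L'
L → L n becomes L' → n L'
L → L - Y becomes L' → - Y L'
Add L' → ε

Productions for other non-terminals are unchanged:
  Y → - n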